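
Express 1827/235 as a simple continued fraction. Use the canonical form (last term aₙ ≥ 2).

[7; 1, 3, 2, 3, 3, 2]

1827 = 7×235 + 182
235 = 1×182 + 53
182 = 3×53 + 23
53 = 2×23 + 7
23 = 3×7 + 2
7 = 3×2 + 1
2 = 2×1 + 0  (stop)
So 1827/235 = [7; 1, 3, 2, 3, 3, 2].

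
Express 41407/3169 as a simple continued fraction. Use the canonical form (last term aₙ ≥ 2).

41407 = 13*3169 + 210
3169 = 15*210 + 19
210 = 11*19 + 1
19 = 19*1 + 0  (stop)
So 41407/3169 = [13; 15, 11, 19].

[13; 15, 11, 19]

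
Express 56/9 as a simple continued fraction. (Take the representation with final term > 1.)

[6; 4, 2]

56 = 6·9 + 2
9 = 4·2 + 1
2 = 2·1 + 0  (stop)
So 56/9 = [6; 4, 2].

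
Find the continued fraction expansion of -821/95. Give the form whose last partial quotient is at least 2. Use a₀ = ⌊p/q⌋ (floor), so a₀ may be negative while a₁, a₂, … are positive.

[-9; 2, 1, 3, 1, 6]

-821 = -9·95 + 34
95 = 2·34 + 27
34 = 1·27 + 7
27 = 3·7 + 6
7 = 1·6 + 1
6 = 6·1 + 0  (stop)
So -821/95 = [-9; 2, 1, 3, 1, 6].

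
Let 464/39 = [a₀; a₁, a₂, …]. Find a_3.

1

464 = 11·39 + 35   →  a_0 = 11
39 = 1·35 + 4   →  a_1 = 1
35 = 8·4 + 3   →  a_2 = 8
4 = 1·3 + 1   →  a_3 = 1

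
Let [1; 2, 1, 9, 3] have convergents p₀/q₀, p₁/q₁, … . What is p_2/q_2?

Using pₖ = aₖpₖ₋₁ + pₖ₋₂, qₖ = aₖqₖ₋₁ + qₖ₋₂ (with p₋₁=1, p₋₂=0, q₋₁=0, q₋₂=1):
  k=0: a=1, p=1, q=1
  k=1: a=2, p=3, q=2
  k=2: a=1, p=4, q=3

4/3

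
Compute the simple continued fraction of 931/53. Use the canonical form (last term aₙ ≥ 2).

[17; 1, 1, 3, 3, 2]

931 = 17×53 + 30
53 = 1×30 + 23
30 = 1×23 + 7
23 = 3×7 + 2
7 = 3×2 + 1
2 = 2×1 + 0  (stop)
So 931/53 = [17; 1, 1, 3, 3, 2].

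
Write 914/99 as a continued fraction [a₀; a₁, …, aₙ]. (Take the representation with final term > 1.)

914 = 9*99 + 23
99 = 4*23 + 7
23 = 3*7 + 2
7 = 3*2 + 1
2 = 2*1 + 0  (stop)
So 914/99 = [9; 4, 3, 3, 2].

[9; 4, 3, 3, 2]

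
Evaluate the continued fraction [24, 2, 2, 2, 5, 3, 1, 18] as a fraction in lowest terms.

Fold from the inside: start with 18/1.
  1 + 1/18 = 19/18
  3 + 18/19 = 75/19
  5 + 19/75 = 394/75
  2 + 75/394 = 863/394
  2 + 394/863 = 2120/863
  2 + 863/2120 = 5103/2120
  24 + 2120/5103 = 124592/5103

124592/5103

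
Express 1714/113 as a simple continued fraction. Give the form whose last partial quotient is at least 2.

1714 = 15·113 + 19
113 = 5·19 + 18
19 = 1·18 + 1
18 = 18·1 + 0  (stop)
So 1714/113 = [15; 5, 1, 18].

[15; 5, 1, 18]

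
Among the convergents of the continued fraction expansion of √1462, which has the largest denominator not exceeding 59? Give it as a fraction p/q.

√1462 = [38; 4, 4, 4, 76, …] (period length 4).
Convergents:
  p_0/q_0 = 38/1
  p_1/q_1 = 153/4
  p_2/q_2 = 650/17
  p_3/q_3 = 2753/72
q_2 = 17 ≤ 59 < 72 = q_3, so the answer is 650/17.

650/17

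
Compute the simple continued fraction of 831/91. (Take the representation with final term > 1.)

[9; 7, 1, 1, 2, 2]

831 = 9×91 + 12
91 = 7×12 + 7
12 = 1×7 + 5
7 = 1×5 + 2
5 = 2×2 + 1
2 = 2×1 + 0  (stop)
So 831/91 = [9; 7, 1, 1, 2, 2].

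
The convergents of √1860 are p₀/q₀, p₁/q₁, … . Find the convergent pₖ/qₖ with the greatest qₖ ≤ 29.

√1860 = [43; 7, 1, 4, 1, 7, 86, …] (period length 6).
Convergents:
  p_0/q_0 = 43/1
  p_1/q_1 = 302/7
  p_2/q_2 = 345/8
  p_3/q_3 = 1682/39
q_2 = 8 ≤ 29 < 39 = q_3, so the answer is 345/8.

345/8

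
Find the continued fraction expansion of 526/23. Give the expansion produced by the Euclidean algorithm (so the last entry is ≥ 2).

[22; 1, 6, 1, 2]

526 = 22*23 + 20
23 = 1*20 + 3
20 = 6*3 + 2
3 = 1*2 + 1
2 = 2*1 + 0  (stop)
So 526/23 = [22; 1, 6, 1, 2].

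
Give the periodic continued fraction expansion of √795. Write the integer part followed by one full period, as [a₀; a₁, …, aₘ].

a₀ = ⌊√795⌋ = 28.

[28; 5, 9, 5, 56]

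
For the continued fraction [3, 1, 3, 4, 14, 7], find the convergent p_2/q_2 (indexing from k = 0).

Using pₖ = aₖpₖ₋₁ + pₖ₋₂, qₖ = aₖqₖ₋₁ + qₖ₋₂ (with p₋₁=1, p₋₂=0, q₋₁=0, q₋₂=1):
  k=0: a=3, p=3, q=1
  k=1: a=1, p=4, q=1
  k=2: a=3, p=15, q=4

15/4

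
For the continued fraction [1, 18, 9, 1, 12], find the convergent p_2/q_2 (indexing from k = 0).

Using pₖ = aₖpₖ₋₁ + pₖ₋₂, qₖ = aₖqₖ₋₁ + qₖ₋₂ (with p₋₁=1, p₋₂=0, q₋₁=0, q₋₂=1):
  k=0: a=1, p=1, q=1
  k=1: a=18, p=19, q=18
  k=2: a=9, p=172, q=163

172/163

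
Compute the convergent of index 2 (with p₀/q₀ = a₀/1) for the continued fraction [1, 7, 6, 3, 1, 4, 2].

Using pₖ = aₖpₖ₋₁ + pₖ₋₂, qₖ = aₖqₖ₋₁ + qₖ₋₂ (with p₋₁=1, p₋₂=0, q₋₁=0, q₋₂=1):
  k=0: a=1, p=1, q=1
  k=1: a=7, p=8, q=7
  k=2: a=6, p=49, q=43

49/43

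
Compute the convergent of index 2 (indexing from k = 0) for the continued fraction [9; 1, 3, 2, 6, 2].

39/4

Using pₖ = aₖpₖ₋₁ + pₖ₋₂, qₖ = aₖqₖ₋₁ + qₖ₋₂ (with p₋₁=1, p₋₂=0, q₋₁=0, q₋₂=1):
  k=0: a=9, p=9, q=1
  k=1: a=1, p=10, q=1
  k=2: a=3, p=39, q=4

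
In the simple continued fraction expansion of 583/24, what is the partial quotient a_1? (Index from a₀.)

3

583 = 24·24 + 7   →  a_0 = 24
24 = 3·7 + 3   →  a_1 = 3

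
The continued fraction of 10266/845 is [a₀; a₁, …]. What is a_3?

10266 = 12·845 + 126   →  a_0 = 12
845 = 6·126 + 89   →  a_1 = 6
126 = 1·89 + 37   →  a_2 = 1
89 = 2·37 + 15   →  a_3 = 2

2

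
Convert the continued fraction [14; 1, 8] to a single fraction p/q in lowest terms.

134/9

Using pₖ = aₖpₖ₋₁ + pₖ₋₂ and qₖ = aₖqₖ₋₁ + qₖ₋₂:
  k=0: a=14, p=14, q=1
  k=1: a=1, p=15, q=1
  k=2: a=8, p=134, q=9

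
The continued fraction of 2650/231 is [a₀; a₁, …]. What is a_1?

2650 = 11·231 + 109   →  a_0 = 11
231 = 2·109 + 13   →  a_1 = 2

2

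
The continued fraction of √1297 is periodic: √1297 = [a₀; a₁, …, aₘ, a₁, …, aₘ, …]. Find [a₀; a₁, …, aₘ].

[36; 72]

a₀ = ⌊√1297⌋ = 36.
With m₀=0, d₀=1 and mₖ₊₁ = dₖaₖ − mₖ, dₖ₊₁ = (n − mₖ₊₁²)/dₖ, aₖ₊₁ = ⌊(a₀+mₖ₊₁)/dₖ₊₁⌋:
  k=1: m=36, d=1, a=72
d=1 and a=2a₀=72 at k=1, so the next step gives (m, d) = (36, 1) again — its k=1 value — and the period has length 1.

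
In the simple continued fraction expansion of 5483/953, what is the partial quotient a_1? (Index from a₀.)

5483 = 5·953 + 718   →  a_0 = 5
953 = 1·718 + 235   →  a_1 = 1

1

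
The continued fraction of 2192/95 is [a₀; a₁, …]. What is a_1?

2192 = 23·95 + 7   →  a_0 = 23
95 = 13·7 + 4   →  a_1 = 13

13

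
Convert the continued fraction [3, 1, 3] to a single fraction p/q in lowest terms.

15/4

Using pₖ = aₖpₖ₋₁ + pₖ₋₂ and qₖ = aₖqₖ₋₁ + qₖ₋₂:
  k=0: a=3, p=3, q=1
  k=1: a=1, p=4, q=1
  k=2: a=3, p=15, q=4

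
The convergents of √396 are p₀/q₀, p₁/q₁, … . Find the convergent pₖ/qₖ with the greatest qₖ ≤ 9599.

√396 = [19; 1, 8, 1, 38, …] (period length 4).
Convergents:
  p_0/q_0 = 19/1
  p_1/q_1 = 20/1
  p_2/q_2 = 179/9
  p_3/q_3 = 199/10
  p_4/q_4 = 7741/389
  p_5/q_5 = 7940/399
  p_6/q_6 = 71261/3581
  p_7/q_7 = 79201/3980
  p_8/q_8 = 3080899/154821
q_7 = 3980 ≤ 9599 < 154821 = q_8, so the answer is 79201/3980.

79201/3980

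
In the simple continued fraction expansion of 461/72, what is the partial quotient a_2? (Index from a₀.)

461 = 6·72 + 29   →  a_0 = 6
72 = 2·29 + 14   →  a_1 = 2
29 = 2·14 + 1   →  a_2 = 2

2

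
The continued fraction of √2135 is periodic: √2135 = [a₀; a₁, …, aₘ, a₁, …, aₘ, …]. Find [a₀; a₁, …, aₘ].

a₀ = ⌊√2135⌋ = 46.
With m₀=0, d₀=1 and mₖ₊₁ = dₖaₖ − mₖ, dₖ₊₁ = (n − mₖ₊₁²)/dₖ, aₖ₊₁ = ⌊(a₀+mₖ₊₁)/dₖ₊₁⌋:
  k=1: m=46, d=19, a=4
  k=2: m=30, d=65, a=1
  k=3: m=35, d=14, a=5
  k=4: m=35, d=65, a=1
  k=5: m=30, d=19, a=4
  k=6: m=46, d=1, a=92
d=1 and a=2a₀=92 at k=6, so the next step gives (m, d) = (46, 19) again — its k=1 value — and the period has length 6.

[46; 4, 1, 5, 1, 4, 92]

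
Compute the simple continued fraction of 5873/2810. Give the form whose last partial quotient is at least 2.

5873 = 2×2810 + 253
2810 = 11×253 + 27
253 = 9×27 + 10
27 = 2×10 + 7
10 = 1×7 + 3
7 = 2×3 + 1
3 = 3×1 + 0  (stop)
So 5873/2810 = [2; 11, 9, 2, 1, 2, 3].

[2; 11, 9, 2, 1, 2, 3]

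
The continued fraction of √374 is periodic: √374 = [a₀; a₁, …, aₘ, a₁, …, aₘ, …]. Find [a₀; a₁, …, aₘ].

[19; 2, 1, 18, 1, 2, 38]

a₀ = ⌊√374⌋ = 19.
With m₀=0, d₀=1 and mₖ₊₁ = dₖaₖ − mₖ, dₖ₊₁ = (n − mₖ₊₁²)/dₖ, aₖ₊₁ = ⌊(a₀+mₖ₊₁)/dₖ₊₁⌋:
  k=1: m=19, d=13, a=2
  k=2: m=7, d=25, a=1
  k=3: m=18, d=2, a=18
  k=4: m=18, d=25, a=1
  k=5: m=7, d=13, a=2
  k=6: m=19, d=1, a=38
d=1 and a=2a₀=38 at k=6, so the next step gives (m, d) = (19, 13) again — its k=1 value — and the period has length 6.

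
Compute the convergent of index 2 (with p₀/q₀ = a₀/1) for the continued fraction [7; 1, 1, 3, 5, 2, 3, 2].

15/2

Using pₖ = aₖpₖ₋₁ + pₖ₋₂, qₖ = aₖqₖ₋₁ + qₖ₋₂ (with p₋₁=1, p₋₂=0, q₋₁=0, q₋₂=1):
  k=0: a=7, p=7, q=1
  k=1: a=1, p=8, q=1
  k=2: a=1, p=15, q=2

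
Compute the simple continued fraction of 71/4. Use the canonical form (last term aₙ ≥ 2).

[17; 1, 3]

71 = 17*4 + 3
4 = 1*3 + 1
3 = 3*1 + 0  (stop)
So 71/4 = [17; 1, 3].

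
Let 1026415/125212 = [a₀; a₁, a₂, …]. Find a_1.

1026415 = 8·125212 + 24719   →  a_0 = 8
125212 = 5·24719 + 1617   →  a_1 = 5

5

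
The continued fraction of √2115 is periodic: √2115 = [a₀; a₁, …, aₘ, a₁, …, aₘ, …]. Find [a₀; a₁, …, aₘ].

a₀ = ⌊√2115⌋ = 45.
With m₀=0, d₀=1 and mₖ₊₁ = dₖaₖ − mₖ, dₖ₊₁ = (n − mₖ₊₁²)/dₖ, aₖ₊₁ = ⌊(a₀+mₖ₊₁)/dₖ₊₁⌋:
  k=1: m=45, d=90, a=1
  k=2: m=45, d=1, a=90
d=1 and a=2a₀=90 at k=2, so the next step gives (m, d) = (45, 90) again — its k=1 value — and the period has length 2.

[45; 1, 90]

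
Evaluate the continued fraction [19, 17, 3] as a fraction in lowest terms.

991/52

Fold from the inside: start with 3/1.
  17 + 1/3 = 52/3
  19 + 3/52 = 991/52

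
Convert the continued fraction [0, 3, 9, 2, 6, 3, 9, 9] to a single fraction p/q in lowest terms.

Using pₖ = aₖpₖ₋₁ + pₖ₋₂ and qₖ = aₖqₖ₋₁ + qₖ₋₂:
  k=0: a=0, p=0, q=1
  k=1: a=3, p=1, q=3
  k=2: a=9, p=9, q=28
  k=3: a=2, p=19, q=59
  k=4: a=6, p=123, q=382
  k=5: a=3, p=388, q=1205
  k=6: a=9, p=3615, q=11227
  k=7: a=9, p=32923, q=102248

32923/102248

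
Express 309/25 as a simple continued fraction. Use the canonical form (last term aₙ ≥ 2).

309 = 12·25 + 9
25 = 2·9 + 7
9 = 1·7 + 2
7 = 3·2 + 1
2 = 2·1 + 0  (stop)
So 309/25 = [12; 2, 1, 3, 2].

[12; 2, 1, 3, 2]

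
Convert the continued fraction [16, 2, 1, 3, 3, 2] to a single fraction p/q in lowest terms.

Fold from the inside: start with 2/1.
  3 + 1/2 = 7/2
  3 + 2/7 = 23/7
  1 + 7/23 = 30/23
  2 + 23/30 = 83/30
  16 + 30/83 = 1358/83

1358/83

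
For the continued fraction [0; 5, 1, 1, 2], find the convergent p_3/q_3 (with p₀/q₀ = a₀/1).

2/11

Using pₖ = aₖpₖ₋₁ + pₖ₋₂, qₖ = aₖqₖ₋₁ + qₖ₋₂ (with p₋₁=1, p₋₂=0, q₋₁=0, q₋₂=1):
  k=0: a=0, p=0, q=1
  k=1: a=5, p=1, q=5
  k=2: a=1, p=1, q=6
  k=3: a=1, p=2, q=11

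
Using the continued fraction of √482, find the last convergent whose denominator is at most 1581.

21230/967

√482 = [21; 1, 20, 1, 42, …] (period length 4).
Convergents:
  p_0/q_0 = 21/1
  p_1/q_1 = 22/1
  p_2/q_2 = 461/21
  p_3/q_3 = 483/22
  p_4/q_4 = 20747/945
  p_5/q_5 = 21230/967
  p_6/q_6 = 445347/20285
q_5 = 967 ≤ 1581 < 20285 = q_6, so the answer is 21230/967.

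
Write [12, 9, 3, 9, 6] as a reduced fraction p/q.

Fold from the inside: start with 6/1.
  9 + 1/6 = 55/6
  3 + 6/55 = 171/55
  9 + 55/171 = 1594/171
  12 + 171/1594 = 19299/1594

19299/1594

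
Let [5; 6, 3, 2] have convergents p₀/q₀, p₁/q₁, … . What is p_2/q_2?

98/19

Using pₖ = aₖpₖ₋₁ + pₖ₋₂, qₖ = aₖqₖ₋₁ + qₖ₋₂ (with p₋₁=1, p₋₂=0, q₋₁=0, q₋₂=1):
  k=0: a=5, p=5, q=1
  k=1: a=6, p=31, q=6
  k=2: a=3, p=98, q=19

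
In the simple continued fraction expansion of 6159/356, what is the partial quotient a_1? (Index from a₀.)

6159 = 17·356 + 107   →  a_0 = 17
356 = 3·107 + 35   →  a_1 = 3

3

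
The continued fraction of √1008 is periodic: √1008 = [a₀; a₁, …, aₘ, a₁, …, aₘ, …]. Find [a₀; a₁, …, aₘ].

[31; 1, 2, 1, 62]

a₀ = ⌊√1008⌋ = 31.
With m₀=0, d₀=1 and mₖ₊₁ = dₖaₖ − mₖ, dₖ₊₁ = (n − mₖ₊₁²)/dₖ, aₖ₊₁ = ⌊(a₀+mₖ₊₁)/dₖ₊₁⌋:
  k=1: m=31, d=47, a=1
  k=2: m=16, d=16, a=2
  k=3: m=16, d=47, a=1
  k=4: m=31, d=1, a=62
d=1 and a=2a₀=62 at k=4, so the next step gives (m, d) = (31, 47) again — its k=1 value — and the period has length 4.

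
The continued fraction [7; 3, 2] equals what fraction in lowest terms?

51/7

Using pₖ = aₖpₖ₋₁ + pₖ₋₂ and qₖ = aₖqₖ₋₁ + qₖ₋₂:
  k=0: a=7, p=7, q=1
  k=1: a=3, p=22, q=3
  k=2: a=2, p=51, q=7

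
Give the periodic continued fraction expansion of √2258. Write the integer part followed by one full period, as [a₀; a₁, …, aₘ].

a₀ = ⌊√2258⌋ = 47.
With m₀=0, d₀=1 and mₖ₊₁ = dₖaₖ − mₖ, dₖ₊₁ = (n − mₖ₊₁²)/dₖ, aₖ₊₁ = ⌊(a₀+mₖ₊₁)/dₖ₊₁⌋:
  k=1: m=47, d=49, a=1
  k=2: m=2, d=46, a=1
  k=3: m=44, d=7, a=13
  k=4: m=47, d=7, a=13
  k=5: m=44, d=46, a=1
  k=6: m=2, d=49, a=1
  k=7: m=47, d=1, a=94
d=1 and a=2a₀=94 at k=7, so the next step gives (m, d) = (47, 49) again — its k=1 value — and the period has length 7.

[47; 1, 1, 13, 13, 1, 1, 94]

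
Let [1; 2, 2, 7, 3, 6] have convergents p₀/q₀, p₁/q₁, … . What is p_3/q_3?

52/37

Using pₖ = aₖpₖ₋₁ + pₖ₋₂, qₖ = aₖqₖ₋₁ + qₖ₋₂ (with p₋₁=1, p₋₂=0, q₋₁=0, q₋₂=1):
  k=0: a=1, p=1, q=1
  k=1: a=2, p=3, q=2
  k=2: a=2, p=7, q=5
  k=3: a=7, p=52, q=37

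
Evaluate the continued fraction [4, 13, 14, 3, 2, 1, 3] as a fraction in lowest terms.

28185/6914

Fold from the inside: start with 3/1.
  1 + 1/3 = 4/3
  2 + 3/4 = 11/4
  3 + 4/11 = 37/11
  14 + 11/37 = 529/37
  13 + 37/529 = 6914/529
  4 + 529/6914 = 28185/6914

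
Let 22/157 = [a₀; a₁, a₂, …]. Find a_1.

22 = 0·157 + 22   →  a_0 = 0
157 = 7·22 + 3   →  a_1 = 7

7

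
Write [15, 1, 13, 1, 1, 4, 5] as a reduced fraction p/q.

10897/684

Using pₖ = aₖpₖ₋₁ + pₖ₋₂ and qₖ = aₖqₖ₋₁ + qₖ₋₂:
  k=0: a=15, p=15, q=1
  k=1: a=1, p=16, q=1
  k=2: a=13, p=223, q=14
  k=3: a=1, p=239, q=15
  k=4: a=1, p=462, q=29
  k=5: a=4, p=2087, q=131
  k=6: a=5, p=10897, q=684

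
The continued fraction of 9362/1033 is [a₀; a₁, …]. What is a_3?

8

9362 = 9·1033 + 65   →  a_0 = 9
1033 = 15·65 + 58   →  a_1 = 15
65 = 1·58 + 7   →  a_2 = 1
58 = 8·7 + 2   →  a_3 = 8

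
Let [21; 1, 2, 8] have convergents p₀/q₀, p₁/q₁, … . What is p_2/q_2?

Using pₖ = aₖpₖ₋₁ + pₖ₋₂, qₖ = aₖqₖ₋₁ + qₖ₋₂ (with p₋₁=1, p₋₂=0, q₋₁=0, q₋₂=1):
  k=0: a=21, p=21, q=1
  k=1: a=1, p=22, q=1
  k=2: a=2, p=65, q=3

65/3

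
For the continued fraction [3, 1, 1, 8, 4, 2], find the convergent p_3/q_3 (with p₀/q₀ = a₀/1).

Using pₖ = aₖpₖ₋₁ + pₖ₋₂, qₖ = aₖqₖ₋₁ + qₖ₋₂ (with p₋₁=1, p₋₂=0, q₋₁=0, q₋₂=1):
  k=0: a=3, p=3, q=1
  k=1: a=1, p=4, q=1
  k=2: a=1, p=7, q=2
  k=3: a=8, p=60, q=17

60/17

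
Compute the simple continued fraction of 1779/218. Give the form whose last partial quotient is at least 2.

1779 = 8*218 + 35
218 = 6*35 + 8
35 = 4*8 + 3
8 = 2*3 + 2
3 = 1*2 + 1
2 = 2*1 + 0  (stop)
So 1779/218 = [8; 6, 4, 2, 1, 2].

[8; 6, 4, 2, 1, 2]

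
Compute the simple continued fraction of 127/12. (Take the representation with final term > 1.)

127 = 10*12 + 7
12 = 1*7 + 5
7 = 1*5 + 2
5 = 2*2 + 1
2 = 2*1 + 0  (stop)
So 127/12 = [10; 1, 1, 2, 2].

[10; 1, 1, 2, 2]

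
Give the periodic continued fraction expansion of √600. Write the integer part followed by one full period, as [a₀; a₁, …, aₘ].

a₀ = ⌊√600⌋ = 24.
With m₀=0, d₀=1 and mₖ₊₁ = dₖaₖ − mₖ, dₖ₊₁ = (n − mₖ₊₁²)/dₖ, aₖ₊₁ = ⌊(a₀+mₖ₊₁)/dₖ₊₁⌋:
  k=1: m=24, d=24, a=2
  k=2: m=24, d=1, a=48
d=1 and a=2a₀=48 at k=2, so the next step gives (m, d) = (24, 24) again — its k=1 value — and the period has length 2.

[24; 2, 48]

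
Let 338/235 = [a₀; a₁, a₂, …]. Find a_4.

338 = 1·235 + 103   →  a_0 = 1
235 = 2·103 + 29   →  a_1 = 2
103 = 3·29 + 16   →  a_2 = 3
29 = 1·16 + 13   →  a_3 = 1
16 = 1·13 + 3   →  a_4 = 1

1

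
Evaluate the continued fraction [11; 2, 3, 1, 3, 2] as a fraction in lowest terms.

Using pₖ = aₖpₖ₋₁ + pₖ₋₂ and qₖ = aₖqₖ₋₁ + qₖ₋₂:
  k=0: a=11, p=11, q=1
  k=1: a=2, p=23, q=2
  k=2: a=3, p=80, q=7
  k=3: a=1, p=103, q=9
  k=4: a=3, p=389, q=34
  k=5: a=2, p=881, q=77

881/77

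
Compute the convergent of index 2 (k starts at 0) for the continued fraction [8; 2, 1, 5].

25/3

Using pₖ = aₖpₖ₋₁ + pₖ₋₂, qₖ = aₖqₖ₋₁ + qₖ₋₂ (with p₋₁=1, p₋₂=0, q₋₁=0, q₋₂=1):
  k=0: a=8, p=8, q=1
  k=1: a=2, p=17, q=2
  k=2: a=1, p=25, q=3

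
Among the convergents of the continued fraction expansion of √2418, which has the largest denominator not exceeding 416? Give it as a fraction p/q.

11359/231

√2418 = [49; 5, 1, 3, 2, 3, 1, 5, 98, …] (period length 8).
Convergents:
  p_0/q_0 = 49/1
  p_1/q_1 = 246/5
  p_2/q_2 = 295/6
  p_3/q_3 = 1131/23
  p_4/q_4 = 2557/52
  p_5/q_5 = 8802/179
  p_6/q_6 = 11359/231
  p_7/q_7 = 65597/1334
q_6 = 231 ≤ 416 < 1334 = q_7, so the answer is 11359/231.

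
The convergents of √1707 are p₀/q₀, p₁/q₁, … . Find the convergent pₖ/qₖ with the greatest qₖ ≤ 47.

√1707 = [41; 3, 6, 41, 6, 3, 82, …] (period length 6).
Convergents:
  p_0/q_0 = 41/1
  p_1/q_1 = 124/3
  p_2/q_2 = 785/19
  p_3/q_3 = 32309/782
q_2 = 19 ≤ 47 < 782 = q_3, so the answer is 785/19.

785/19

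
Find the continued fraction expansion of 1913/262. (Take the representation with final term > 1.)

[7; 3, 3, 6, 4]

1913 = 7·262 + 79
262 = 3·79 + 25
79 = 3·25 + 4
25 = 6·4 + 1
4 = 4·1 + 0  (stop)
So 1913/262 = [7; 3, 3, 6, 4].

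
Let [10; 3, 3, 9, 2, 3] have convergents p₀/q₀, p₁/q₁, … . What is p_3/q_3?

958/93

Using pₖ = aₖpₖ₋₁ + pₖ₋₂, qₖ = aₖqₖ₋₁ + qₖ₋₂ (with p₋₁=1, p₋₂=0, q₋₁=0, q₋₂=1):
  k=0: a=10, p=10, q=1
  k=1: a=3, p=31, q=3
  k=2: a=3, p=103, q=10
  k=3: a=9, p=958, q=93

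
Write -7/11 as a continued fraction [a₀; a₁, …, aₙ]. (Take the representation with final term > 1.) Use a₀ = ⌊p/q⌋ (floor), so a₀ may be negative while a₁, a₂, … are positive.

[-1; 2, 1, 3]

-7 = -1×11 + 4
11 = 2×4 + 3
4 = 1×3 + 1
3 = 3×1 + 0  (stop)
So -7/11 = [-1; 2, 1, 3].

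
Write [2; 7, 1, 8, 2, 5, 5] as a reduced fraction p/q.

Fold from the inside: start with 5/1.
  5 + 1/5 = 26/5
  2 + 5/26 = 57/26
  8 + 26/57 = 482/57
  1 + 57/482 = 539/482
  7 + 482/539 = 4255/539
  2 + 539/4255 = 9049/4255

9049/4255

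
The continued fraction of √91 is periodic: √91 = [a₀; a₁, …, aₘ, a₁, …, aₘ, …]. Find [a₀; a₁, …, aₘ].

a₀ = ⌊√91⌋ = 9.

[9; 1, 1, 5, 1, 5, 1, 1, 18]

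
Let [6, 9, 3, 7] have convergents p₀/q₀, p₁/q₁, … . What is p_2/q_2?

171/28

Using pₖ = aₖpₖ₋₁ + pₖ₋₂, qₖ = aₖqₖ₋₁ + qₖ₋₂ (with p₋₁=1, p₋₂=0, q₋₁=0, q₋₂=1):
  k=0: a=6, p=6, q=1
  k=1: a=9, p=55, q=9
  k=2: a=3, p=171, q=28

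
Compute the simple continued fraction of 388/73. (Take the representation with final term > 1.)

388 = 5×73 + 23
73 = 3×23 + 4
23 = 5×4 + 3
4 = 1×3 + 1
3 = 3×1 + 0  (stop)
So 388/73 = [5; 3, 5, 1, 3].

[5; 3, 5, 1, 3]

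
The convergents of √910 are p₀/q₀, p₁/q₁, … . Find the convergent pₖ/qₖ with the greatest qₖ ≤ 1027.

√910 = [30; 6, 60, …] (period length 2).
Convergents:
  p_0/q_0 = 30/1
  p_1/q_1 = 181/6
  p_2/q_2 = 10890/361
  p_3/q_3 = 65521/2172
q_2 = 361 ≤ 1027 < 2172 = q_3, so the answer is 10890/361.

10890/361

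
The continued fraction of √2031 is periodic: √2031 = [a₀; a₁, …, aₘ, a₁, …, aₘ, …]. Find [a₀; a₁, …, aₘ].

[45; 15, 90]

a₀ = ⌊√2031⌋ = 45.
With m₀=0, d₀=1 and mₖ₊₁ = dₖaₖ − mₖ, dₖ₊₁ = (n − mₖ₊₁²)/dₖ, aₖ₊₁ = ⌊(a₀+mₖ₊₁)/dₖ₊₁⌋:
  k=1: m=45, d=6, a=15
  k=2: m=45, d=1, a=90
d=1 and a=2a₀=90 at k=2, so the next step gives (m, d) = (45, 6) again — its k=1 value — and the period has length 2.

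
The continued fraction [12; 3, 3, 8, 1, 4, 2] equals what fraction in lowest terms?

12338/1003

Fold from the inside: start with 2/1.
  4 + 1/2 = 9/2
  1 + 2/9 = 11/9
  8 + 9/11 = 97/11
  3 + 11/97 = 302/97
  3 + 97/302 = 1003/302
  12 + 302/1003 = 12338/1003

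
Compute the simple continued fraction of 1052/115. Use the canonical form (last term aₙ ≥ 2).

[9; 6, 1, 3, 4]

1052 = 9·115 + 17
115 = 6·17 + 13
17 = 1·13 + 4
13 = 3·4 + 1
4 = 4·1 + 0  (stop)
So 1052/115 = [9; 6, 1, 3, 4].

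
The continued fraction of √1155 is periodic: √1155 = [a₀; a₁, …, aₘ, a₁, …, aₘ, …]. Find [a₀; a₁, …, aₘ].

a₀ = ⌊√1155⌋ = 33.
With m₀=0, d₀=1 and mₖ₊₁ = dₖaₖ − mₖ, dₖ₊₁ = (n − mₖ₊₁²)/dₖ, aₖ₊₁ = ⌊(a₀+mₖ₊₁)/dₖ₊₁⌋:
  k=1: m=33, d=66, a=1
  k=2: m=33, d=1, a=66
d=1 and a=2a₀=66 at k=2, so the next step gives (m, d) = (33, 66) again — its k=1 value — and the period has length 2.

[33; 1, 66]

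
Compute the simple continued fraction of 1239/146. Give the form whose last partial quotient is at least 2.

[8; 2, 17, 1, 3]

1239 = 8*146 + 71
146 = 2*71 + 4
71 = 17*4 + 3
4 = 1*3 + 1
3 = 3*1 + 0  (stop)
So 1239/146 = [8; 2, 17, 1, 3].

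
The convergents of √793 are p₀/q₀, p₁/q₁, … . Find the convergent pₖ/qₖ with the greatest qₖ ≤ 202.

√793 = [28; 6, 4, 6, 56, …] (period length 4).
Convergents:
  p_0/q_0 = 28/1
  p_1/q_1 = 169/6
  p_2/q_2 = 704/25
  p_3/q_3 = 4393/156
  p_4/q_4 = 246712/8761
q_3 = 156 ≤ 202 < 8761 = q_4, so the answer is 4393/156.

4393/156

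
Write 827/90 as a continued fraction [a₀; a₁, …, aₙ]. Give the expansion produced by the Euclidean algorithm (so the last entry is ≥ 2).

827 = 9*90 + 17
90 = 5*17 + 5
17 = 3*5 + 2
5 = 2*2 + 1
2 = 2*1 + 0  (stop)
So 827/90 = [9; 5, 3, 2, 2].

[9; 5, 3, 2, 2]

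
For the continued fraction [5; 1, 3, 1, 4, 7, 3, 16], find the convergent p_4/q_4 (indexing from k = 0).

Using pₖ = aₖpₖ₋₁ + pₖ₋₂, qₖ = aₖqₖ₋₁ + qₖ₋₂ (with p₋₁=1, p₋₂=0, q₋₁=0, q₋₂=1):
  k=0: a=5, p=5, q=1
  k=1: a=1, p=6, q=1
  k=2: a=3, p=23, q=4
  k=3: a=1, p=29, q=5
  k=4: a=4, p=139, q=24

139/24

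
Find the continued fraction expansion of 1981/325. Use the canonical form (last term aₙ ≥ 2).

[6; 10, 2, 15]

1981 = 6*325 + 31
325 = 10*31 + 15
31 = 2*15 + 1
15 = 15*1 + 0  (stop)
So 1981/325 = [6; 10, 2, 15].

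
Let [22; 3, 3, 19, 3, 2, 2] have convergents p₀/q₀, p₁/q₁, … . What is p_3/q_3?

Using pₖ = aₖpₖ₋₁ + pₖ₋₂, qₖ = aₖqₖ₋₁ + qₖ₋₂ (with p₋₁=1, p₋₂=0, q₋₁=0, q₋₂=1):
  k=0: a=22, p=22, q=1
  k=1: a=3, p=67, q=3
  k=2: a=3, p=223, q=10
  k=3: a=19, p=4304, q=193

4304/193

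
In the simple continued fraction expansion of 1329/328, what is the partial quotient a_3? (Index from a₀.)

2

1329 = 4·328 + 17   →  a_0 = 4
328 = 19·17 + 5   →  a_1 = 19
17 = 3·5 + 2   →  a_2 = 3
5 = 2·2 + 1   →  a_3 = 2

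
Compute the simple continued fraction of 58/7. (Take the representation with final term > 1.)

58 = 8*7 + 2
7 = 3*2 + 1
2 = 2*1 + 0  (stop)
So 58/7 = [8; 3, 2].

[8; 3, 2]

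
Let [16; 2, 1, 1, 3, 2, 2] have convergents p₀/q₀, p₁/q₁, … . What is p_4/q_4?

Using pₖ = aₖpₖ₋₁ + pₖ₋₂, qₖ = aₖqₖ₋₁ + qₖ₋₂ (with p₋₁=1, p₋₂=0, q₋₁=0, q₋₂=1):
  k=0: a=16, p=16, q=1
  k=1: a=2, p=33, q=2
  k=2: a=1, p=49, q=3
  k=3: a=1, p=82, q=5
  k=4: a=3, p=295, q=18

295/18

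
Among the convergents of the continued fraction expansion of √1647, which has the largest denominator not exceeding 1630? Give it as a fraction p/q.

√1647 = [40; 1, 1, 2, 1, 1, 80, …] (period length 6).
Convergents:
  p_0/q_0 = 40/1
  p_1/q_1 = 41/1
  p_2/q_2 = 81/2
  p_3/q_3 = 203/5
  p_4/q_4 = 284/7
  p_5/q_5 = 487/12
  p_6/q_6 = 39244/967
  p_7/q_7 = 39731/979
  p_8/q_8 = 78975/1946
q_7 = 979 ≤ 1630 < 1946 = q_8, so the answer is 39731/979.

39731/979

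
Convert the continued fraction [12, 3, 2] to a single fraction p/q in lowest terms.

86/7

Fold from the inside: start with 2/1.
  3 + 1/2 = 7/2
  12 + 2/7 = 86/7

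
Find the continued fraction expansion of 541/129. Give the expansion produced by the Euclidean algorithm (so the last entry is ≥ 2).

[4; 5, 6, 4]

541 = 4·129 + 25
129 = 5·25 + 4
25 = 6·4 + 1
4 = 4·1 + 0  (stop)
So 541/129 = [4; 5, 6, 4].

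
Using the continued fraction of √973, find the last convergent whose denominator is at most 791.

15035/482

√973 = [31; 5, 5, 2, 8, 2, 5, 5, 62, …] (period length 8).
Convergents:
  p_0/q_0 = 31/1
  p_1/q_1 = 156/5
  p_2/q_2 = 811/26
  p_3/q_3 = 1778/57
  p_4/q_4 = 15035/482
  p_5/q_5 = 31848/1021
q_4 = 482 ≤ 791 < 1021 = q_5, so the answer is 15035/482.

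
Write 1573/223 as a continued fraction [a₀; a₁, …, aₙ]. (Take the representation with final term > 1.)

[7; 18, 1, 1, 2, 2]

1573 = 7×223 + 12
223 = 18×12 + 7
12 = 1×7 + 5
7 = 1×5 + 2
5 = 2×2 + 1
2 = 2×1 + 0  (stop)
So 1573/223 = [7; 18, 1, 1, 2, 2].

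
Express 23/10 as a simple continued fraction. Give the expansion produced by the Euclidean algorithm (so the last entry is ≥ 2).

23 = 2*10 + 3
10 = 3*3 + 1
3 = 3*1 + 0  (stop)
So 23/10 = [2; 3, 3].

[2; 3, 3]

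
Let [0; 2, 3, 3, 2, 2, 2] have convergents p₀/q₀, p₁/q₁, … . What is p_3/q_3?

Using pₖ = aₖpₖ₋₁ + pₖ₋₂, qₖ = aₖqₖ₋₁ + qₖ₋₂ (with p₋₁=1, p₋₂=0, q₋₁=0, q₋₂=1):
  k=0: a=0, p=0, q=1
  k=1: a=2, p=1, q=2
  k=2: a=3, p=3, q=7
  k=3: a=3, p=10, q=23

10/23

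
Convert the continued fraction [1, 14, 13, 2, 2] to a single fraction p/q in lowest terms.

Fold from the inside: start with 2/1.
  2 + 1/2 = 5/2
  13 + 2/5 = 67/5
  14 + 5/67 = 943/67
  1 + 67/943 = 1010/943

1010/943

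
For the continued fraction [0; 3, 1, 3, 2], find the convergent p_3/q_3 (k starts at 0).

Using pₖ = aₖpₖ₋₁ + pₖ₋₂, qₖ = aₖqₖ₋₁ + qₖ₋₂ (with p₋₁=1, p₋₂=0, q₋₁=0, q₋₂=1):
  k=0: a=0, p=0, q=1
  k=1: a=3, p=1, q=3
  k=2: a=1, p=1, q=4
  k=3: a=3, p=4, q=15

4/15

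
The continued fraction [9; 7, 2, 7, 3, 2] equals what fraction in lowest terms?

Fold from the inside: start with 2/1.
  3 + 1/2 = 7/2
  7 + 2/7 = 51/7
  2 + 7/51 = 109/51
  7 + 51/109 = 814/109
  9 + 109/814 = 7435/814

7435/814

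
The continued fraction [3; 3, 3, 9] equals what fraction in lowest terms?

Using pₖ = aₖpₖ₋₁ + pₖ₋₂ and qₖ = aₖqₖ₋₁ + qₖ₋₂:
  k=0: a=3, p=3, q=1
  k=1: a=3, p=10, q=3
  k=2: a=3, p=33, q=10
  k=3: a=9, p=307, q=93

307/93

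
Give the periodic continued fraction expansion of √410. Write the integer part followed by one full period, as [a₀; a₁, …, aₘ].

[20; 4, 40]

a₀ = ⌊√410⌋ = 20.
With m₀=0, d₀=1 and mₖ₊₁ = dₖaₖ − mₖ, dₖ₊₁ = (n − mₖ₊₁²)/dₖ, aₖ₊₁ = ⌊(a₀+mₖ₊₁)/dₖ₊₁⌋:
  k=1: m=20, d=10, a=4
  k=2: m=20, d=1, a=40
d=1 and a=2a₀=40 at k=2, so the next step gives (m, d) = (20, 10) again — its k=1 value — and the period has length 2.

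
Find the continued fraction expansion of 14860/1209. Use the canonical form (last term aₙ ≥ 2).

[12; 3, 2, 3, 3, 15]

14860 = 12*1209 + 352
1209 = 3*352 + 153
352 = 2*153 + 46
153 = 3*46 + 15
46 = 3*15 + 1
15 = 15*1 + 0  (stop)
So 14860/1209 = [12; 3, 2, 3, 3, 15].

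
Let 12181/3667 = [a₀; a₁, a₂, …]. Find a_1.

3

12181 = 3·3667 + 1180   →  a_0 = 3
3667 = 3·1180 + 127   →  a_1 = 3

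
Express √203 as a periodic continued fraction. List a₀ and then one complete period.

a₀ = ⌊√203⌋ = 14.
With m₀=0, d₀=1 and mₖ₊₁ = dₖaₖ − mₖ, dₖ₊₁ = (n − mₖ₊₁²)/dₖ, aₖ₊₁ = ⌊(a₀+mₖ₊₁)/dₖ₊₁⌋:
  k=1: m=14, d=7, a=4
  k=2: m=14, d=1, a=28
d=1 and a=2a₀=28 at k=2, so the next step gives (m, d) = (14, 7) again — its k=1 value — and the period has length 2.

[14; 4, 28]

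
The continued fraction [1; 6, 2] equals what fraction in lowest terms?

15/13

Fold from the inside: start with 2/1.
  6 + 1/2 = 13/2
  1 + 2/13 = 15/13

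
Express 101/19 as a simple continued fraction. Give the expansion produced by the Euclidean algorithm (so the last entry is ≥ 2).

101 = 5·19 + 6
19 = 3·6 + 1
6 = 6·1 + 0  (stop)
So 101/19 = [5; 3, 6].

[5; 3, 6]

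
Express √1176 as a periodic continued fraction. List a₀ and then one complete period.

a₀ = ⌊√1176⌋ = 34.
With m₀=0, d₀=1 and mₖ₊₁ = dₖaₖ − mₖ, dₖ₊₁ = (n − mₖ₊₁²)/dₖ, aₖ₊₁ = ⌊(a₀+mₖ₊₁)/dₖ₊₁⌋:
  k=1: m=34, d=20, a=3
  k=2: m=26, d=25, a=2
  k=3: m=24, d=24, a=2
  k=4: m=24, d=25, a=2
  k=5: m=26, d=20, a=3
  k=6: m=34, d=1, a=68
d=1 and a=2a₀=68 at k=6, so the next step gives (m, d) = (34, 20) again — its k=1 value — and the period has length 6.

[34; 3, 2, 2, 2, 3, 68]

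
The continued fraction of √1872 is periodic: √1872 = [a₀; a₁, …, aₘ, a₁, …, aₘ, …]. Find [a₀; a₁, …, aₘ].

a₀ = ⌊√1872⌋ = 43.
With m₀=0, d₀=1 and mₖ₊₁ = dₖaₖ − mₖ, dₖ₊₁ = (n − mₖ₊₁²)/dₖ, aₖ₊₁ = ⌊(a₀+mₖ₊₁)/dₖ₊₁⌋:
  k=1: m=43, d=23, a=3
  k=2: m=26, d=52, a=1
  k=3: m=26, d=23, a=3
  k=4: m=43, d=1, a=86
d=1 and a=2a₀=86 at k=4, so the next step gives (m, d) = (43, 23) again — its k=1 value — and the period has length 4.

[43; 3, 1, 3, 86]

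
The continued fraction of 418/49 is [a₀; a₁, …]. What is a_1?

418 = 8·49 + 26   →  a_0 = 8
49 = 1·26 + 23   →  a_1 = 1

1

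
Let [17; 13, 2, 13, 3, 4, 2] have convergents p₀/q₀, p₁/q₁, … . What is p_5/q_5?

Using pₖ = aₖpₖ₋₁ + pₖ₋₂, qₖ = aₖqₖ₋₁ + qₖ₋₂ (with p₋₁=1, p₋₂=0, q₋₁=0, q₋₂=1):
  k=0: a=17, p=17, q=1
  k=1: a=13, p=222, q=13
  k=2: a=2, p=461, q=27
  k=3: a=13, p=6215, q=364
  k=4: a=3, p=19106, q=1119
  k=5: a=4, p=82639, q=4840

82639/4840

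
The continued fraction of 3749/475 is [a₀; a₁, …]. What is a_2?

8

3749 = 7·475 + 424   →  a_0 = 7
475 = 1·424 + 51   →  a_1 = 1
424 = 8·51 + 16   →  a_2 = 8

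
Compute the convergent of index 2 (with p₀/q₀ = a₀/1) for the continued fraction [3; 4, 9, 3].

Using pₖ = aₖpₖ₋₁ + pₖ₋₂, qₖ = aₖqₖ₋₁ + qₖ₋₂ (with p₋₁=1, p₋₂=0, q₋₁=0, q₋₂=1):
  k=0: a=3, p=3, q=1
  k=1: a=4, p=13, q=4
  k=2: a=9, p=120, q=37

120/37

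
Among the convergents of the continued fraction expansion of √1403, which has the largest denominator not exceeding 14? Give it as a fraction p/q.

√1403 = [37; 2, 5, 3, 1, 3, 5, 2, 74, …] (period length 8).
Convergents:
  p_0/q_0 = 37/1
  p_1/q_1 = 75/2
  p_2/q_2 = 412/11
  p_3/q_3 = 1311/35
q_2 = 11 ≤ 14 < 35 = q_3, so the answer is 412/11.

412/11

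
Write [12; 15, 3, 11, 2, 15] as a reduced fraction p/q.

Using pₖ = aₖpₖ₋₁ + pₖ₋₂ and qₖ = aₖqₖ₋₁ + qₖ₋₂:
  k=0: a=12, p=12, q=1
  k=1: a=15, p=181, q=15
  k=2: a=3, p=555, q=46
  k=3: a=11, p=6286, q=521
  k=4: a=2, p=13127, q=1088
  k=5: a=15, p=203191, q=16841

203191/16841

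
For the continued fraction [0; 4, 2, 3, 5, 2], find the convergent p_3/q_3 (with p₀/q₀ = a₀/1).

Using pₖ = aₖpₖ₋₁ + pₖ₋₂, qₖ = aₖqₖ₋₁ + qₖ₋₂ (with p₋₁=1, p₋₂=0, q₋₁=0, q₋₂=1):
  k=0: a=0, p=0, q=1
  k=1: a=4, p=1, q=4
  k=2: a=2, p=2, q=9
  k=3: a=3, p=7, q=31

7/31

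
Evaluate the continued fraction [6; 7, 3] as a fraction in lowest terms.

Using pₖ = aₖpₖ₋₁ + pₖ₋₂ and qₖ = aₖqₖ₋₁ + qₖ₋₂:
  k=0: a=6, p=6, q=1
  k=1: a=7, p=43, q=7
  k=2: a=3, p=135, q=22

135/22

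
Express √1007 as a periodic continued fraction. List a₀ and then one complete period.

a₀ = ⌊√1007⌋ = 31.
With m₀=0, d₀=1 and mₖ₊₁ = dₖaₖ − mₖ, dₖ₊₁ = (n − mₖ₊₁²)/dₖ, aₖ₊₁ = ⌊(a₀+mₖ₊₁)/dₖ₊₁⌋:
  k=1: m=31, d=46, a=1
  k=2: m=15, d=17, a=2
  k=3: m=19, d=38, a=1
  k=4: m=19, d=17, a=2
  k=5: m=15, d=46, a=1
  k=6: m=31, d=1, a=62
d=1 and a=2a₀=62 at k=6, so the next step gives (m, d) = (31, 46) again — its k=1 value — and the period has length 6.

[31; 1, 2, 1, 2, 1, 62]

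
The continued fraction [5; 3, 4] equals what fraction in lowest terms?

Fold from the inside: start with 4/1.
  3 + 1/4 = 13/4
  5 + 4/13 = 69/13

69/13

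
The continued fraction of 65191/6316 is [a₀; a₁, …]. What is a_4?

65191 = 10·6316 + 2031   →  a_0 = 10
6316 = 3·2031 + 223   →  a_1 = 3
2031 = 9·223 + 24   →  a_2 = 9
223 = 9·24 + 7   →  a_3 = 9
24 = 3·7 + 3   →  a_4 = 3

3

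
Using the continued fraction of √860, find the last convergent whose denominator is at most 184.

√860 = [29; 3, 14, 3, 58, …] (period length 4).
Convergents:
  p_0/q_0 = 29/1
  p_1/q_1 = 88/3
  p_2/q_2 = 1261/43
  p_3/q_3 = 3871/132
  p_4/q_4 = 225779/7699
q_3 = 132 ≤ 184 < 7699 = q_4, so the answer is 3871/132.

3871/132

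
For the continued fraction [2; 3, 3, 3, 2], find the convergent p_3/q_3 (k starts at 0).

Using pₖ = aₖpₖ₋₁ + pₖ₋₂, qₖ = aₖqₖ₋₁ + qₖ₋₂ (with p₋₁=1, p₋₂=0, q₋₁=0, q₋₂=1):
  k=0: a=2, p=2, q=1
  k=1: a=3, p=7, q=3
  k=2: a=3, p=23, q=10
  k=3: a=3, p=76, q=33

76/33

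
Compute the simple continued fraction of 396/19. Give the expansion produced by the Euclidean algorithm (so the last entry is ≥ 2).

396 = 20×19 + 16
19 = 1×16 + 3
16 = 5×3 + 1
3 = 3×1 + 0  (stop)
So 396/19 = [20; 1, 5, 3].

[20; 1, 5, 3]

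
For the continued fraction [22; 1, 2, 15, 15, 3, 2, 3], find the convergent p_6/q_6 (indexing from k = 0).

112077/4943

Using pₖ = aₖpₖ₋₁ + pₖ₋₂, qₖ = aₖqₖ₋₁ + qₖ₋₂ (with p₋₁=1, p₋₂=0, q₋₁=0, q₋₂=1):
  k=0: a=22, p=22, q=1
  k=1: a=1, p=23, q=1
  k=2: a=2, p=68, q=3
  k=3: a=15, p=1043, q=46
  k=4: a=15, p=15713, q=693
  k=5: a=3, p=48182, q=2125
  k=6: a=2, p=112077, q=4943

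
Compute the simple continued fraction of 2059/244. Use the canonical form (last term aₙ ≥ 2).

[8; 2, 3, 1, 1, 3, 4]

2059 = 8*244 + 107
244 = 2*107 + 30
107 = 3*30 + 17
30 = 1*17 + 13
17 = 1*13 + 4
13 = 3*4 + 1
4 = 4*1 + 0  (stop)
So 2059/244 = [8; 2, 3, 1, 1, 3, 4].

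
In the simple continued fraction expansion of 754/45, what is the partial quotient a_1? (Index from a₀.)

754 = 16·45 + 34   →  a_0 = 16
45 = 1·34 + 11   →  a_1 = 1

1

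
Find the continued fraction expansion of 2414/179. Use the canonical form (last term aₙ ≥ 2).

[13; 2, 17, 2, 2]

2414 = 13×179 + 87
179 = 2×87 + 5
87 = 17×5 + 2
5 = 2×2 + 1
2 = 2×1 + 0  (stop)
So 2414/179 = [13; 2, 17, 2, 2].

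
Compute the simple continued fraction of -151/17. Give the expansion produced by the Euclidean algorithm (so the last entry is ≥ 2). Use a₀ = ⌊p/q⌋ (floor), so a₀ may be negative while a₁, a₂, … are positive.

-151 = -9*17 + 2
17 = 8*2 + 1
2 = 2*1 + 0  (stop)
So -151/17 = [-9; 8, 2].

[-9; 8, 2]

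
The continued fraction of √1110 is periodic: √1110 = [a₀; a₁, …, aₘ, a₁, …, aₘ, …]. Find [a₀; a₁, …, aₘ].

[33; 3, 6, 3, 66]

a₀ = ⌊√1110⌋ = 33.
With m₀=0, d₀=1 and mₖ₊₁ = dₖaₖ − mₖ, dₖ₊₁ = (n − mₖ₊₁²)/dₖ, aₖ₊₁ = ⌊(a₀+mₖ₊₁)/dₖ₊₁⌋:
  k=1: m=33, d=21, a=3
  k=2: m=30, d=10, a=6
  k=3: m=30, d=21, a=3
  k=4: m=33, d=1, a=66
d=1 and a=2a₀=66 at k=4, so the next step gives (m, d) = (33, 21) again — its k=1 value — and the period has length 4.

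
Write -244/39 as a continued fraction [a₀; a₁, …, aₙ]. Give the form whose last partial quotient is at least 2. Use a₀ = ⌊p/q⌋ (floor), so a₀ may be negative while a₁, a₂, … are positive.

[-7; 1, 2, 1, 9]

-244 = -7×39 + 29
39 = 1×29 + 10
29 = 2×10 + 9
10 = 1×9 + 1
9 = 9×1 + 0  (stop)
So -244/39 = [-7; 1, 2, 1, 9].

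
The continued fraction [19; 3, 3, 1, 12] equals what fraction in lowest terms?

Fold from the inside: start with 12/1.
  1 + 1/12 = 13/12
  3 + 12/13 = 51/13
  3 + 13/51 = 166/51
  19 + 51/166 = 3205/166

3205/166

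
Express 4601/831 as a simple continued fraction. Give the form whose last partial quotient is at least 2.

[5; 1, 1, 6, 3, 4, 1, 3]

4601 = 5·831 + 446
831 = 1·446 + 385
446 = 1·385 + 61
385 = 6·61 + 19
61 = 3·19 + 4
19 = 4·4 + 3
4 = 1·3 + 1
3 = 3·1 + 0  (stop)
So 4601/831 = [5; 1, 1, 6, 3, 4, 1, 3].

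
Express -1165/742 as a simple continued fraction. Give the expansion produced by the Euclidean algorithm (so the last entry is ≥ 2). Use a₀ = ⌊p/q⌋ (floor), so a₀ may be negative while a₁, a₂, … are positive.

[-2; 2, 3, 14, 1, 6]

-1165 = -2×742 + 319
742 = 2×319 + 104
319 = 3×104 + 7
104 = 14×7 + 6
7 = 1×6 + 1
6 = 6×1 + 0  (stop)
So -1165/742 = [-2; 2, 3, 14, 1, 6].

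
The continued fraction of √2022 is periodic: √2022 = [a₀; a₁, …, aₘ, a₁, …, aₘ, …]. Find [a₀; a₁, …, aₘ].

[44; 1, 28, 1, 88]

a₀ = ⌊√2022⌋ = 44.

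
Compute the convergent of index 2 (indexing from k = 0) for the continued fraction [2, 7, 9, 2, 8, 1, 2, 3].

Using pₖ = aₖpₖ₋₁ + pₖ₋₂, qₖ = aₖqₖ₋₁ + qₖ₋₂ (with p₋₁=1, p₋₂=0, q₋₁=0, q₋₂=1):
  k=0: a=2, p=2, q=1
  k=1: a=7, p=15, q=7
  k=2: a=9, p=137, q=64

137/64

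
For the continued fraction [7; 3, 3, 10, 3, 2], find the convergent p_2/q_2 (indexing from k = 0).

73/10

Using pₖ = aₖpₖ₋₁ + pₖ₋₂, qₖ = aₖqₖ₋₁ + qₖ₋₂ (with p₋₁=1, p₋₂=0, q₋₁=0, q₋₂=1):
  k=0: a=7, p=7, q=1
  k=1: a=3, p=22, q=3
  k=2: a=3, p=73, q=10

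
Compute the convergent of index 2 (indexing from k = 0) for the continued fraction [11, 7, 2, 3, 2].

167/15

Using pₖ = aₖpₖ₋₁ + pₖ₋₂, qₖ = aₖqₖ₋₁ + qₖ₋₂ (with p₋₁=1, p₋₂=0, q₋₁=0, q₋₂=1):
  k=0: a=11, p=11, q=1
  k=1: a=7, p=78, q=7
  k=2: a=2, p=167, q=15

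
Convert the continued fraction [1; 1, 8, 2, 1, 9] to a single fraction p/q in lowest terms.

Fold from the inside: start with 9/1.
  1 + 1/9 = 10/9
  2 + 9/10 = 29/10
  8 + 10/29 = 242/29
  1 + 29/242 = 271/242
  1 + 242/271 = 513/271

513/271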